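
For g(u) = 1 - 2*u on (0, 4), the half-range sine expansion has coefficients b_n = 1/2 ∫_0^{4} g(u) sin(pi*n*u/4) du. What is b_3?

-4/pi

b_3 = 1/2 ∫_0^{4} (1 - 2*u) sin(3*pi*u/4) du.
Integrating by parts (boundary term plus one more integral), an antiderivative of (1 - 2*u) sin(3*pi*u/4) is 8*u*cos(3*pi*u/4)/(3*pi) - 32*sin(3*pi*u/4)/(9*pi**2) - 4*cos(3*pi*u/4)/(3*pi); evaluating from 0 to 4: ∫_{0}^{4} (1 - 2*u) sin(3*pi*u/4) du = (-28/(3*pi)) - (-4/(3*pi)) = -8/pi.
Hence b_3 = (1/2)·(-8/pi) = -4/pi.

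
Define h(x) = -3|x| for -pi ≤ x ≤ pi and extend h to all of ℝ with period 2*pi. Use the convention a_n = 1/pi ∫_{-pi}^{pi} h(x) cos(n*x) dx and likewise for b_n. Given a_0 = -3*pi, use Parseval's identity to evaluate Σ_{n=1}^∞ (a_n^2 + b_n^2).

Parseval: a_0^2/2 + Σ_{n≥1} (a_n^2+b_n^2) = 1/pi ∫_{-pi}^{pi} h(x)^2 dx = 6*pi**2.
Subtract a_0^2/2 = 9*pi**2/2: Σ (a_n^2+b_n^2) = 3*pi**2/2.

3*pi**2/2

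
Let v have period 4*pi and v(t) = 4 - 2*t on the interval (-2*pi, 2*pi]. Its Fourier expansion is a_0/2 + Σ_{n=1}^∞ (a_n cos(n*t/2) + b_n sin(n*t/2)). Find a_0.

a_0 = (1/(2*pi)) ∫_{-2*pi}^{2*pi} v(t) dt = (1/(2*pi)) · (16*pi) = 8.

8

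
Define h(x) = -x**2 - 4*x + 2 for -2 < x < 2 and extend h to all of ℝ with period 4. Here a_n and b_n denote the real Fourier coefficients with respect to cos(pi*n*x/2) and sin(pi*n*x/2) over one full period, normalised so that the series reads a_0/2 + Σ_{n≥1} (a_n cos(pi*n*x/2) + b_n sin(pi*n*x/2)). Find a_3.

a_3 = 1/2 ∫_{-2}^{2} h(x) cos(3*pi*x/2) dx.
Integrating by parts twice (tabular method), an antiderivative of (-x**2 - 4*x + 2) cos(3*pi*x/2) is -2*x**2*sin(3*pi*x/2)/(3*pi) - 8*x*sin(3*pi*x/2)/(3*pi) - 8*x*cos(3*pi*x/2)/(9*pi**2) + 16*sin(3*pi*x/2)/(27*pi**3) + 4*sin(3*pi*x/2)/(3*pi) - 16*cos(3*pi*x/2)/(9*pi**2); evaluating from -2 to 2: ∫_{-2}^{2} (-x**2 - 4*x + 2) cos(3*pi*x/2) dx = (32/(9*pi**2)) - (0) = 32/(9*pi**2).
Hence a_3 = (1/2)·(32/(9*pi**2)) = 16/(9*pi**2).

16/(9*pi**2)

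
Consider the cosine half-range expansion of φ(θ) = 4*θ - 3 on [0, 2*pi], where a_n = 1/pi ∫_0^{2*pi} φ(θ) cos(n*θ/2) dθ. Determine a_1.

a_1 = 1/pi ∫_0^{2*pi} (4*θ - 3) cos(θ/2) dθ.
Integrating by parts (boundary term plus one more integral), an antiderivative of (4*θ - 3) cos(θ/2) is 8*θ*sin(θ/2) - 6*sin(θ/2) + 16*cos(θ/2); evaluating from 0 to 2*pi: ∫_{0}^{2*pi} (4*θ - 3) cos(θ/2) dθ = (-16) - (16) = -32.
Hence a_1 = (1/pi)·(-32) = -32/pi.

-32/pi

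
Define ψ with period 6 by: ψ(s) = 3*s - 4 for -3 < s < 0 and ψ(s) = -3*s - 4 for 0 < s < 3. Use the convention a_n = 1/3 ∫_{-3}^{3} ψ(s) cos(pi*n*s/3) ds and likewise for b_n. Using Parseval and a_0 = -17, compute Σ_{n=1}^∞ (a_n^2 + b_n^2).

27/2

Parseval: a_0^2/2 + Σ_{n≥1} (a_n^2+b_n^2) = 1/3 ∫_{-3}^{3} ψ(s)^2 ds = 158.
Subtract a_0^2/2 = 289/2: Σ (a_n^2+b_n^2) = 27/2.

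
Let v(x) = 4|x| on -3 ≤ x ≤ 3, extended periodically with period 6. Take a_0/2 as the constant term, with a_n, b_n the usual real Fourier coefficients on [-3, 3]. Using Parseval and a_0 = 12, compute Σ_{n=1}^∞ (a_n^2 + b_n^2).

Parseval: a_0^2/2 + Σ_{n≥1} (a_n^2+b_n^2) = 1/3 ∫_{-3}^{3} v(x)^2 dx = 96.
Subtract a_0^2/2 = 72: Σ (a_n^2+b_n^2) = 24.

24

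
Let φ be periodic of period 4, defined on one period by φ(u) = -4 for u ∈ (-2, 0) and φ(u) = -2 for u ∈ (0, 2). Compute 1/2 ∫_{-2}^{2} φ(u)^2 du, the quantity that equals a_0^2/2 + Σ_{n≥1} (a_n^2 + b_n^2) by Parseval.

1/2 ∫_{-2}^{2} φ(u)^2 du = 1/2 · (40) = 20.

20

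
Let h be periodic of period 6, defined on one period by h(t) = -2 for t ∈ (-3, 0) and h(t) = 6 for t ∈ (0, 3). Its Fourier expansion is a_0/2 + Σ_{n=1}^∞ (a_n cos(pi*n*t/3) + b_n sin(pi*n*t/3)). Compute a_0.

a_0 = 1/3 ∫_{-3}^{3} h(t) dt = 1/3 · (12) = 4.

4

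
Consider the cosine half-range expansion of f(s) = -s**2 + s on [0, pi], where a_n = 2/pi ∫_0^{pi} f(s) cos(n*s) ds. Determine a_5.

4*(-1 + pi)/(25*pi)

a_5 = 2/pi ∫_0^{pi} (-s**2 + s) cos(5*s) ds.
Integrating by parts twice (tabular method), an antiderivative of (-s**2 + s) cos(5*s) is -s**2*sin(5*s)/5 + s*sin(5*s)/5 - 2*s*cos(5*s)/25 + 2*sin(5*s)/125 + cos(5*s)/25; evaluating from 0 to pi: ∫_{0}^{pi} (-s**2 + s) cos(5*s) ds = (-1/25 + 2*pi/25) - (1/25) = -2/25 + 2*pi/25.
Hence a_5 = (2/pi)·(-2/25 + 2*pi/25) = 4*(-1 + pi)/(25*pi).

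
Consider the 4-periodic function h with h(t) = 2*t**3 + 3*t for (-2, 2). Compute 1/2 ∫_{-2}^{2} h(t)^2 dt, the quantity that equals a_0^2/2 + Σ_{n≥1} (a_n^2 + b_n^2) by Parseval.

6088/35

1/2 ∫_{-2}^{2} h(t)^2 dt = 1/2 · (12176/35) = 6088/35.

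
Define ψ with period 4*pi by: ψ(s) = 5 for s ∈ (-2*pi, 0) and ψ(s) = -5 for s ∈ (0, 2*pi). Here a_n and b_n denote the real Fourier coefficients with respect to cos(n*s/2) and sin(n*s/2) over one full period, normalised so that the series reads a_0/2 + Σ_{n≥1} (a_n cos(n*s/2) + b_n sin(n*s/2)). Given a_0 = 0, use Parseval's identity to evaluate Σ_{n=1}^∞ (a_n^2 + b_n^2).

50

Parseval: a_0^2/2 + Σ_{n≥1} (a_n^2+b_n^2) = (1/(2*pi)) ∫_{-2*pi}^{2*pi} ψ(s)^2 ds = 50.
Subtract a_0^2/2 = 0: Σ (a_n^2+b_n^2) = 50.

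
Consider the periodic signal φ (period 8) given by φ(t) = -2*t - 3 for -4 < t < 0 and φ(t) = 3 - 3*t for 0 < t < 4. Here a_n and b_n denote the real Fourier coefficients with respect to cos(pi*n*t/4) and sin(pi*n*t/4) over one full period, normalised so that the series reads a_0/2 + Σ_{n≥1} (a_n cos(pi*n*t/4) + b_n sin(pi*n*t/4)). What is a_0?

-2

a_0 = 1/4 ∫_{-4}^{4} φ(t) dt = 1/4 · (-8) = -2.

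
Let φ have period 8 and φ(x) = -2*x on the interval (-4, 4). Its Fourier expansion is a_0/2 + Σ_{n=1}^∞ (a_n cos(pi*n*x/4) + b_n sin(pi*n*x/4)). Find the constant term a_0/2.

0

a_0 = 1/4 ∫_{-4}^{4} φ(x) dx = 1/4 · (0) = 0.
So the constant term a_0/2 = 0.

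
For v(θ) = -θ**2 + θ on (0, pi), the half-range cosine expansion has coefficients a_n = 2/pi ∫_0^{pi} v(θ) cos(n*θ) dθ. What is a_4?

a_4 = 2/pi ∫_0^{pi} (-θ**2 + θ) cos(4*θ) dθ.
Integrating by parts twice (tabular method), an antiderivative of (-θ**2 + θ) cos(4*θ) is -θ**2*sin(4*θ)/4 + θ*sin(4*θ)/4 - θ*cos(4*θ)/8 + sin(4*θ)/32 + cos(4*θ)/16; evaluating from 0 to pi: ∫_{0}^{pi} (-θ**2 + θ) cos(4*θ) dθ = (1/16 - pi/8) - (1/16) = -pi/8.
Hence a_4 = (2/pi)·(-pi/8) = -1/4.

-1/4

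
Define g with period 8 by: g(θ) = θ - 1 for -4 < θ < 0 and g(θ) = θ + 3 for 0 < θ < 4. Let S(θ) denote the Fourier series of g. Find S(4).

1

At θ = 4 the one-sided limits are g(4^-) = 7 and g(4^+) = -5.
By Dirichlet's theorem the series converges to their average, [(7) + (-5)]/2 = 1.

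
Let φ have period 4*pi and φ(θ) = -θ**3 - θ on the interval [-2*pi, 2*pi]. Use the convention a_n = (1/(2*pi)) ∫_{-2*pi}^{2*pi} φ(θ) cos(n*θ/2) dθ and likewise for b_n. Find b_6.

2/9 + 8*pi**2/3

b_6 = (1/(2*pi)) ∫_{-2*pi}^{2*pi} φ(θ) sin(3*θ) dθ.
φ is odd and sin(3*θ) is odd, so the integrand is even and b_6 = 1/pi ∫_0^{2*pi} φ(θ) sin(3*θ) dθ.
Integrating by parts three times (tabular method), an antiderivative of (-θ**3 - θ) sin(3*θ) is θ**3*cos(3*θ)/3 - θ**2*sin(3*θ)/3 + θ*cos(3*θ)/9 - sin(3*θ)/27; evaluating from 0 to 2*pi: ∫_{0}^{2*pi} (-θ**3 - θ) sin(3*θ) dθ = (2*pi*(1 + 12*pi**2)/9) - (0) = 2*pi*(1 + 12*pi**2)/9.
Hence b_6 = (1/pi)·(2*pi*(1 + 12*pi**2)/9) = 2/9 + 8*pi**2/3.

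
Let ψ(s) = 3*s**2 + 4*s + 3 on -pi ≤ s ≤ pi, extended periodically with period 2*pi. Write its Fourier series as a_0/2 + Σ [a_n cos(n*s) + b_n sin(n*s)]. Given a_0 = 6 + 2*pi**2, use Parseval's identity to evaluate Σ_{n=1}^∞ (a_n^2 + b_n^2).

8*pi**2*(20 + 3*pi**2)/15

Parseval: a_0^2/2 + Σ_{n≥1} (a_n^2+b_n^2) = 1/pi ∫_{-pi}^{pi} ψ(s)^2 ds = 18 + 68*pi**2/3 + 18*pi**4/5.
Subtract a_0^2/2 = 2*(3 + pi**2)**2: Σ (a_n^2+b_n^2) = 8*pi**2*(20 + 3*pi**2)/15.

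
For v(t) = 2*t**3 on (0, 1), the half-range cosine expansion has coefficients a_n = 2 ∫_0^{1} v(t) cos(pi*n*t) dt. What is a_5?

a_5 = 2 ∫_0^{1} (2*t**3) cos(5*pi*t) dt.
Integrating by parts three times (tabular method), an antiderivative of (2*t**3) cos(5*pi*t) is 2*t**3*sin(5*pi*t)/(5*pi) + 6*t**2*cos(5*pi*t)/(25*pi**2) - 12*t*sin(5*pi*t)/(125*pi**3) - 12*cos(5*pi*t)/(625*pi**4); evaluating from 0 to 1: ∫_{0}^{1} (2*t**3) cos(5*pi*t) dt = (6*(2 - 25*pi**2)/(625*pi**4)) - (-12/(625*pi**4)) = 6*(4 - 25*pi**2)/(625*pi**4).
Hence a_5 = 2·(6*(4 - 25*pi**2)/(625*pi**4)) = 12*(4 - 25*pi**2)/(625*pi**4).

12*(4 - 25*pi**2)/(625*pi**4)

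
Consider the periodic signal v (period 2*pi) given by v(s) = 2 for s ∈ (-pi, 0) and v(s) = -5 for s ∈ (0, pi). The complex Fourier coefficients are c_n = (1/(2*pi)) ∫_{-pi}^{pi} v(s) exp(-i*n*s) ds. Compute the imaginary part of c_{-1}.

-7/pi

Since v is real-valued, Im(c_{-1}) = -(1/(2*pi)) ∫_{-pi}^{pi} v(s) sin(-s) ds = b_{1}/2.
Split the integral at the breakpoints.
Directly, an antiderivative of (2) sin(-s) is 2*cos(s); evaluating from -pi to 0: ∫_{-pi}^{0} (2) sin(-s) ds = (2) - (-2) = 4.
Directly, an antiderivative of (-5) sin(-s) is -5*cos(s); evaluating from 0 to pi: ∫_{0}^{pi} (-5) sin(-s) ds = (5) - (-5) = 10.
So ∫_{-pi}^{pi} v(s) sin(-s) ds = 14.
Hence Im(c_{-1}) = (-1/(2*pi))·(14) = -7/pi.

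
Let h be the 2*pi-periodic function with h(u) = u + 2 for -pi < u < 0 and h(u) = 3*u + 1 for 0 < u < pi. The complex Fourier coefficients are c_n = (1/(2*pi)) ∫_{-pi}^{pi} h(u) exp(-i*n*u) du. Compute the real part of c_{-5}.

-2/(25*pi)

Since h is real-valued, Re(c_{-5}) = (1/(2*pi)) ∫_{-pi}^{pi} h(u) cos(-5*u) du = a_{5}/2.
Split the integral at the breakpoints.
Integrating by parts (boundary term plus one more integral), an antiderivative of (u + 2) cos(-5*u) is u*sin(5*u)/5 + 2*sin(5*u)/5 + cos(5*u)/25; evaluating from -pi to 0: ∫_{-pi}^{0} (u + 2) cos(-5*u) du = (1/25) - (-1/25) = 2/25.
Integrating by parts (boundary term plus one more integral), an antiderivative of (3*u + 1) cos(-5*u) is 3*u*sin(5*u)/5 + sin(5*u)/5 + 3*cos(5*u)/25; evaluating from 0 to pi: ∫_{0}^{pi} (3*u + 1) cos(-5*u) du = (-3/25) - (3/25) = -6/25.
So ∫_{-pi}^{pi} h(u) cos(-5*u) du = -4/25.
Hence Re(c_{-5}) = (1/(2*pi))·(-4/25) = -2/(25*pi).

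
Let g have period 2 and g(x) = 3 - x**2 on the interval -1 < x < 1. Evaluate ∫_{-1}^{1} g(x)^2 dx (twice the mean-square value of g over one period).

72/5

∫_{-1}^{1} g(x)^2 dx = 72/5.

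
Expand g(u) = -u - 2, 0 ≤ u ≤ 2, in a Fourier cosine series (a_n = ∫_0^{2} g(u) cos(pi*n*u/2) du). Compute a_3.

a_3 = ∫_0^{2} (-u - 2) cos(3*pi*u/2) du.
Integrating by parts (boundary term plus one more integral), an antiderivative of (-u - 2) cos(3*pi*u/2) is -2*u*sin(3*pi*u/2)/(3*pi) - 4*sin(3*pi*u/2)/(3*pi) - 4*cos(3*pi*u/2)/(9*pi**2); evaluating from 0 to 2: ∫_{0}^{2} (-u - 2) cos(3*pi*u/2) du = (4/(9*pi**2)) - (-4/(9*pi**2)) = 8/(9*pi**2).
Hence a_3 = 8/(9*pi**2).

8/(9*pi**2)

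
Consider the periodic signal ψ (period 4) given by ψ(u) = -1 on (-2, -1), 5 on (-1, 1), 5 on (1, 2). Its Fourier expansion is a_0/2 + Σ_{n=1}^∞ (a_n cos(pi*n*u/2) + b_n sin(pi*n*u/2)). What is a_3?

a_3 = 1/2 ∫_{-2}^{2} ψ(u) cos(3*pi*u/2) du.
Split the integral at the breakpoints.
Directly, an antiderivative of (-1) cos(3*pi*u/2) is -2*sin(3*pi*u/2)/(3*pi); evaluating from -2 to -1: ∫_{-2}^{-1} (-1) cos(3*pi*u/2) du = (-2/(3*pi)) - (0) = -2/(3*pi).
Directly, an antiderivative of (5) cos(3*pi*u/2) is 10*sin(3*pi*u/2)/(3*pi); evaluating from -1 to 1: ∫_{-1}^{1} (5) cos(3*pi*u/2) du = (-10/(3*pi)) - (10/(3*pi)) = -20/(3*pi).
Directly, an antiderivative of (5) cos(3*pi*u/2) is 10*sin(3*pi*u/2)/(3*pi); evaluating from 1 to 2: ∫_{1}^{2} (5) cos(3*pi*u/2) du = (0) - (-10/(3*pi)) = 10/(3*pi).
Summing the pieces and multiplying by (1/2) gives a_3 = -2/pi.

-2/pi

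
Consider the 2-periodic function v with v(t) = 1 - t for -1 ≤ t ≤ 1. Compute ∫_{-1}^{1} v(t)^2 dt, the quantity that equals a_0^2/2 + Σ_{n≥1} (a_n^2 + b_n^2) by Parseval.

∫_{-1}^{1} v(t)^2 dt = 8/3.

8/3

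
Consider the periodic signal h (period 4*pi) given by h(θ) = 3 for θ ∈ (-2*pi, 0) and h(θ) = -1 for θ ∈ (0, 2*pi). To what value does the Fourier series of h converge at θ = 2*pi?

At θ = 2*pi the one-sided limits are h(2*pi^-) = -1 and h(2*pi^+) = 3.
By Dirichlet's theorem the series converges to their average, [(-1) + (3)]/2 = 1.

1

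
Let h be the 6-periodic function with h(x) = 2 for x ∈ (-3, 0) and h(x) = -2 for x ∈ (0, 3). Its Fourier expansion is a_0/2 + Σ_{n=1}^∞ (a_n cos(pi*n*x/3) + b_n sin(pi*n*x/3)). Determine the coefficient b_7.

-8/(7*pi)

b_7 = 1/3 ∫_{-3}^{3} h(x) sin(7*pi*x/3) dx.
h is odd and sin(7*pi*x/3) is odd, so the integrand is even and b_7 = 2/3 ∫_0^{3} h(x) sin(7*pi*x/3) dx.
Directly, an antiderivative of (-2) sin(7*pi*x/3) is 6*cos(7*pi*x/3)/(7*pi); evaluating from 0 to 3: ∫_{0}^{3} (-2) sin(7*pi*x/3) dx = (-6/(7*pi)) - (6/(7*pi)) = -12/(7*pi).
Hence b_7 = (2/3)·(-12/(7*pi)) = -8/(7*pi).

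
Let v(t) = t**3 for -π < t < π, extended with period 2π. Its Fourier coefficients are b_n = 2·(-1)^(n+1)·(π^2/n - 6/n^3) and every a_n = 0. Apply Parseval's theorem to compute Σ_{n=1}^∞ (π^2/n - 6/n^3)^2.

pi**6/14

Parseval: Σ b_n^2 = (1/π) ∫_{-π}^{π} v(t)^2 dt = 2*pi**6/7.
b_n^2 = 4·(π^2/n - 6/n^3)^2, so the sum equals (2*pi**6/7)/4 = pi**6/14.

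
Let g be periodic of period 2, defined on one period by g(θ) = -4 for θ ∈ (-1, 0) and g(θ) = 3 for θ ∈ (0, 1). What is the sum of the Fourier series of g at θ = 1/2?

g is continuous at θ = 1/2 with value 3, so the series converges to 3 there.

3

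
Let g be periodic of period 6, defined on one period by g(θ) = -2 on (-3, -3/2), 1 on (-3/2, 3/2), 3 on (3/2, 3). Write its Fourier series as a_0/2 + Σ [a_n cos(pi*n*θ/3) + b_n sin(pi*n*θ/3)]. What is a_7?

a_7 = 1/3 ∫_{-3}^{3} g(θ) cos(7*pi*θ/3) dθ.
Split the integral at the breakpoints.
Directly, an antiderivative of (-2) cos(7*pi*θ/3) is -6*sin(7*pi*θ/3)/(7*pi); evaluating from -3 to -3/2: ∫_{-3}^{-3/2} (-2) cos(7*pi*θ/3) dθ = (-6/(7*pi)) - (0) = -6/(7*pi).
Directly, an antiderivative of (1) cos(7*pi*θ/3) is 3*sin(7*pi*θ/3)/(7*pi); evaluating from -3/2 to 3/2: ∫_{-3/2}^{3/2} (1) cos(7*pi*θ/3) dθ = (-3/(7*pi)) - (3/(7*pi)) = -6/(7*pi).
Directly, an antiderivative of (3) cos(7*pi*θ/3) is 9*sin(7*pi*θ/3)/(7*pi); evaluating from 3/2 to 3: ∫_{3/2}^{3} (3) cos(7*pi*θ/3) dθ = (0) - (-9/(7*pi)) = 9/(7*pi).
Summing the pieces and multiplying by (1/3) gives a_7 = -1/(7*pi).

-1/(7*pi)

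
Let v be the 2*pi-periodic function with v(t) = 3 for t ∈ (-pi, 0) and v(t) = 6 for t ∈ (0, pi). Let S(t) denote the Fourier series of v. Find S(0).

9/2

At t = 0 the one-sided limits are v(0^-) = 3 and v(0^+) = 6.
By Dirichlet's theorem the series converges to their average, [(3) + (6)]/2 = 9/2.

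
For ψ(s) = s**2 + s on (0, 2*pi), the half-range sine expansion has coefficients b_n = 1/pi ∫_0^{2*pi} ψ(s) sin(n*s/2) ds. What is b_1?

-32/pi + 4 + 8*pi

b_1 = 1/pi ∫_0^{2*pi} (s**2 + s) sin(s/2) ds.
Integrating by parts twice (tabular method), an antiderivative of (s**2 + s) sin(s/2) is -2*s**2*cos(s/2) + 8*s*sin(s/2) - 2*s*cos(s/2) + 4*sin(s/2) + 16*cos(s/2); evaluating from 0 to 2*pi: ∫_{0}^{2*pi} (s**2 + s) sin(s/2) ds = (-16 + 4*pi + 8*pi**2) - (16) = -32 + 4*pi + 8*pi**2.
Hence b_1 = (1/pi)·(-32 + 4*pi + 8*pi**2) = -32/pi + 4 + 8*pi.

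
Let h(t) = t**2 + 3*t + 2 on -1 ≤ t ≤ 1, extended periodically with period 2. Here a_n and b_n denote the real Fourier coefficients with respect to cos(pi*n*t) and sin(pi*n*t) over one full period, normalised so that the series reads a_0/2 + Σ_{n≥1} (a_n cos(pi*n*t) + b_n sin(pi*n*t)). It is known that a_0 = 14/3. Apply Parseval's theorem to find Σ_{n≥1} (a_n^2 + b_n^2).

278/45

Parseval: a_0^2/2 + Σ_{n≥1} (a_n^2+b_n^2) = ∫_{-1}^{1} h(t)^2 dt = 256/15.
Subtract a_0^2/2 = 98/9: Σ (a_n^2+b_n^2) = 278/45.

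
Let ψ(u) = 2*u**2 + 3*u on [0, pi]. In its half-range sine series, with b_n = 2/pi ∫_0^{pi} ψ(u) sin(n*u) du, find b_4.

b_4 = 2/pi ∫_0^{pi} (2*u**2 + 3*u) sin(4*u) du.
Integrating by parts twice (tabular method), an antiderivative of (2*u**2 + 3*u) sin(4*u) is -u**2*cos(4*u)/2 + u*sin(4*u)/4 - 3*u*cos(4*u)/4 + 3*sin(4*u)/16 + cos(4*u)/16; evaluating from 0 to pi: ∫_{0}^{pi} (2*u**2 + 3*u) sin(4*u) du = (-pi**2/2 - 3*pi/4 + 1/16) - (1/16) = -pi*(3 + 2*pi)/4.
Hence b_4 = (2/pi)·(-pi*(3 + 2*pi)/4) = -pi - 3/2.

-pi - 3/2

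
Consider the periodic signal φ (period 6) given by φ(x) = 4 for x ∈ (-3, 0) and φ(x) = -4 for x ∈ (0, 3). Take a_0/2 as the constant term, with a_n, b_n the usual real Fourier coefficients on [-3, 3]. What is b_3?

b_3 = 1/3 ∫_{-3}^{3} φ(x) sin(pi*x) dx.
φ is odd and sin(pi*x) is odd, so the integrand is even and b_3 = 2/3 ∫_0^{3} φ(x) sin(pi*x) dx.
Directly, an antiderivative of (-4) sin(pi*x) is 4*cos(pi*x)/pi; evaluating from 0 to 3: ∫_{0}^{3} (-4) sin(pi*x) dx = (-4/pi) - (4/pi) = -8/pi.
Hence b_3 = (2/3)·(-8/pi) = -16/(3*pi).

-16/(3*pi)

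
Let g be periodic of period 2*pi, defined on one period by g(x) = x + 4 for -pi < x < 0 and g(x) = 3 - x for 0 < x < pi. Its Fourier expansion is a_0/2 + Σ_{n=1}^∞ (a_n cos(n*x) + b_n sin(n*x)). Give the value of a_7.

a_7 = 1/pi ∫_{-pi}^{pi} g(x) cos(7*x) dx.
Split the integral at the breakpoints.
Integrating by parts (boundary term plus one more integral), an antiderivative of (x + 4) cos(7*x) is x*sin(7*x)/7 + 4*sin(7*x)/7 + cos(7*x)/49; evaluating from -pi to 0: ∫_{-pi}^{0} (x + 4) cos(7*x) dx = (1/49) - (-1/49) = 2/49.
Integrating by parts (boundary term plus one more integral), an antiderivative of (3 - x) cos(7*x) is -x*sin(7*x)/7 + 3*sin(7*x)/7 - cos(7*x)/49; evaluating from 0 to pi: ∫_{0}^{pi} (3 - x) cos(7*x) dx = (1/49) - (-1/49) = 2/49.
Summing the pieces and multiplying by (1/pi) gives a_7 = 4/(49*pi).

4/(49*pi)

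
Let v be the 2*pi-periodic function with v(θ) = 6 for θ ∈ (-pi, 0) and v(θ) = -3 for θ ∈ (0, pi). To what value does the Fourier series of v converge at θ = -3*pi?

3/2

θ = -3*pi differs from θ = pi by -2 full period(s), and the series is 2*pi-periodic.
At θ = pi the one-sided limits are v(pi^-) = -3 and v(pi^+) = 6.
By Dirichlet's theorem the series converges to their average, [(-3) + (6)]/2 = 3/2.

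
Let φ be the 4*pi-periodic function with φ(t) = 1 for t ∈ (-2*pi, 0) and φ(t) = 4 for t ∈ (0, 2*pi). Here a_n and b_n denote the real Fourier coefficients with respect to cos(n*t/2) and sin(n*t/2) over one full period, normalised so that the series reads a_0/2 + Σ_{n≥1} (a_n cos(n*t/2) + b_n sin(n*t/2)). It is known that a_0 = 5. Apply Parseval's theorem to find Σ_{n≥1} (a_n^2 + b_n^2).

9/2

Parseval: a_0^2/2 + Σ_{n≥1} (a_n^2+b_n^2) = (1/(2*pi)) ∫_{-2*pi}^{2*pi} φ(t)^2 dt = 17.
Subtract a_0^2/2 = 25/2: Σ (a_n^2+b_n^2) = 9/2.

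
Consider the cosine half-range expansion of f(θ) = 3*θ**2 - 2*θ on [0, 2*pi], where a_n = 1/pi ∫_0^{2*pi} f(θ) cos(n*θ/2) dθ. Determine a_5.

a_5 = 1/pi ∫_0^{2*pi} (3*θ**2 - 2*θ) cos(5*θ/2) dθ.
Integrating by parts twice (tabular method), an antiderivative of (3*θ**2 - 2*θ) cos(5*θ/2) is 6*θ**2*sin(5*θ/2)/5 - 4*θ*sin(5*θ/2)/5 + 24*θ*cos(5*θ/2)/25 - 48*sin(5*θ/2)/125 - 8*cos(5*θ/2)/25; evaluating from 0 to 2*pi: ∫_{0}^{2*pi} (3*θ**2 - 2*θ) cos(5*θ/2) dθ = (8/25 - 48*pi/25) - (-8/25) = 16/25 - 48*pi/25.
Hence a_5 = (1/pi)·(16/25 - 48*pi/25) = 16*(1 - 3*pi)/(25*pi).

16*(1 - 3*pi)/(25*pi)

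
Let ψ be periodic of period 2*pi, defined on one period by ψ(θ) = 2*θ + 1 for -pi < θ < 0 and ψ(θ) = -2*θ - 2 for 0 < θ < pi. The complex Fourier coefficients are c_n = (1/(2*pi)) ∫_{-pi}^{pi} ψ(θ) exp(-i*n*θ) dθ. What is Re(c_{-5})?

Since ψ is real-valued, Re(c_{-5}) = (1/(2*pi)) ∫_{-pi}^{pi} ψ(θ) cos(-5*θ) dθ = a_{5}/2.
Split the integral at the breakpoints.
Integrating by parts (boundary term plus one more integral), an antiderivative of (2*θ + 1) cos(-5*θ) is 2*θ*sin(5*θ)/5 + sin(5*θ)/5 + 2*cos(5*θ)/25; evaluating from -pi to 0: ∫_{-pi}^{0} (2*θ + 1) cos(-5*θ) dθ = (2/25) - (-2/25) = 4/25.
Integrating by parts (boundary term plus one more integral), an antiderivative of (-2*θ - 2) cos(-5*θ) is -2*θ*sin(5*θ)/5 - 2*sin(5*θ)/5 - 2*cos(5*θ)/25; evaluating from 0 to pi: ∫_{0}^{pi} (-2*θ - 2) cos(-5*θ) dθ = (2/25) - (-2/25) = 4/25.
So ∫_{-pi}^{pi} ψ(θ) cos(-5*θ) dθ = 8/25.
Hence Re(c_{-5}) = (1/(2*pi))·(8/25) = 4/(25*pi).

4/(25*pi)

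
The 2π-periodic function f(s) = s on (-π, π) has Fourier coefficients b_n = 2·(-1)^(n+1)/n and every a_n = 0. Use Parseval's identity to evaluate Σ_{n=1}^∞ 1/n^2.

Parseval: Σ b_n^2 = (1/π) ∫_{-π}^{π} f(s)^2 ds = 2*pi**2/3.
Σ b_n^2 = Σ 4/n^2, so Σ 1/n^2 = (2*pi**2/3)/4 = pi**2/6.

pi**2/6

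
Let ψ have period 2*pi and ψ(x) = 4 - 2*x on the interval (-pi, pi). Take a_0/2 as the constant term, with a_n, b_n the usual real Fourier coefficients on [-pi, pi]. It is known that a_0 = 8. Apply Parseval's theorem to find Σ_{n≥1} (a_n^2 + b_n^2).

Parseval: a_0^2/2 + Σ_{n≥1} (a_n^2+b_n^2) = 1/pi ∫_{-pi}^{pi} ψ(x)^2 dx = 8*pi**2/3 + 32.
Subtract a_0^2/2 = 32: Σ (a_n^2+b_n^2) = 8*pi**2/3.

8*pi**2/3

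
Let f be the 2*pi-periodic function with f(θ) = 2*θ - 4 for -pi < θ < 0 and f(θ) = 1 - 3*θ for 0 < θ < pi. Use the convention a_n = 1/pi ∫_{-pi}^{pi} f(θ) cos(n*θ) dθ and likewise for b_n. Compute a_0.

a_0 = 1/pi ∫_{-pi}^{pi} f(θ) dθ = 1/pi · (-pi*(6 + 5*pi)/2) = -5*pi/2 - 3.

-5*pi/2 - 3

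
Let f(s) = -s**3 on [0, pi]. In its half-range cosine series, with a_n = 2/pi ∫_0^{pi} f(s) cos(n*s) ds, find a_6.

-pi/6

a_6 = 2/pi ∫_0^{pi} (-s**3) cos(6*s) ds.
Integrating by parts three times (tabular method), an antiderivative of (-s**3) cos(6*s) is -s**3*sin(6*s)/6 - s**2*cos(6*s)/12 + s*sin(6*s)/36 + cos(6*s)/216; evaluating from 0 to pi: ∫_{0}^{pi} (-s**3) cos(6*s) ds = (1/216 - pi**2/12) - (1/216) = -pi**2/12.
Hence a_6 = (2/pi)·(-pi**2/12) = -pi/6.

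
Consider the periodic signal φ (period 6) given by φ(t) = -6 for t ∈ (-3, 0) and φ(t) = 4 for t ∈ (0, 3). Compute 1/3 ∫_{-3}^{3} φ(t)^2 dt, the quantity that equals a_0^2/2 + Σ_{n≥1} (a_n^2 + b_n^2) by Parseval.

52

1/3 ∫_{-3}^{3} φ(t)^2 dt = 1/3 · (156) = 52.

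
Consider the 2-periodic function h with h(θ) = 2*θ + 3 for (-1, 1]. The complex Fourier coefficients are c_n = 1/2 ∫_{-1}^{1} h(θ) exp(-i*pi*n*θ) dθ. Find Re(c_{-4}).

0

Since h is real-valued, Re(c_{-4}) = 1/2 ∫_{-1}^{1} h(θ) cos(-4*pi*θ) dθ = a_{4}/2.
Integrating by parts (boundary term plus one more integral), an antiderivative of (2*θ + 3) cos(-4*pi*θ) is θ*sin(4*pi*θ)/(2*pi) + 3*sin(4*pi*θ)/(4*pi) + cos(4*pi*θ)/(8*pi**2); evaluating from -1 to 1: ∫_{-1}^{1} (2*θ + 3) cos(-4*pi*θ) dθ = (1/(8*pi**2)) - (1/(8*pi**2)) = 0.
Hence Re(c_{-4}) = (1/2)·(0) = 0.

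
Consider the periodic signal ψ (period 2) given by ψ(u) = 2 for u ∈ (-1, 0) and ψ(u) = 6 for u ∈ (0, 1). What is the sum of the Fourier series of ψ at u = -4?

4

u = -4 differs from u = 0 by -2 full period(s), and the series is 2-periodic.
At u = 0 the one-sided limits are ψ(0^-) = 2 and ψ(0^+) = 6.
By Dirichlet's theorem the series converges to their average, [(2) + (6)]/2 = 4.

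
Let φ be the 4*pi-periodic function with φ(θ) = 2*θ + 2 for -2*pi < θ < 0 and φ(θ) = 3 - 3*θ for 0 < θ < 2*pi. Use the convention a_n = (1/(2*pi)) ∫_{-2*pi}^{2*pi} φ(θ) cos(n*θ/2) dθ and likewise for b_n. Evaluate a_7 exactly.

a_7 = (1/(2*pi)) ∫_{-2*pi}^{2*pi} φ(θ) cos(7*θ/2) dθ.
Split the integral at the breakpoints.
Integrating by parts (boundary term plus one more integral), an antiderivative of (2*θ + 2) cos(7*θ/2) is 4*θ*sin(7*θ/2)/7 + 4*sin(7*θ/2)/7 + 8*cos(7*θ/2)/49; evaluating from -2*pi to 0: ∫_{-2*pi}^{0} (2*θ + 2) cos(7*θ/2) dθ = (8/49) - (-8/49) = 16/49.
Integrating by parts (boundary term plus one more integral), an antiderivative of (3 - 3*θ) cos(7*θ/2) is -6*θ*sin(7*θ/2)/7 + 6*sin(7*θ/2)/7 - 12*cos(7*θ/2)/49; evaluating from 0 to 2*pi: ∫_{0}^{2*pi} (3 - 3*θ) cos(7*θ/2) dθ = (12/49) - (-12/49) = 24/49.
Summing the pieces and multiplying by (1/(2*pi)) gives a_7 = 20/(49*pi).

20/(49*pi)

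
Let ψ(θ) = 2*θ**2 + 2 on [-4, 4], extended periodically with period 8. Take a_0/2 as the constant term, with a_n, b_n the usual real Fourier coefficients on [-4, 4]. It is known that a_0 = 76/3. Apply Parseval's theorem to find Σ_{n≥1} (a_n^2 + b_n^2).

Parseval: a_0^2/2 + Σ_{n≥1} (a_n^2+b_n^2) = 1/4 ∫_{-4}^{4} ψ(θ)^2 dθ = 7544/15.
Subtract a_0^2/2 = 2888/9: Σ (a_n^2+b_n^2) = 8192/45.

8192/45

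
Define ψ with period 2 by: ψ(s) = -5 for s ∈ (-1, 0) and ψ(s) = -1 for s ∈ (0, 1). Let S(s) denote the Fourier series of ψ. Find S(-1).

-3

At s = -1 the one-sided limits are ψ(-1^-) = -1 and ψ(-1^+) = -5.
By Dirichlet's theorem the series converges to their average, [(-1) + (-5)]/2 = -3.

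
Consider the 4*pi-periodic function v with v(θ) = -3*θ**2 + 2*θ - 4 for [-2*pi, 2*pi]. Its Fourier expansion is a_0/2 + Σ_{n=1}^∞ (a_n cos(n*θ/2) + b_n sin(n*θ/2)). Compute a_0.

-8*pi**2 - 8

a_0 = (1/(2*pi)) ∫_{-2*pi}^{2*pi} v(θ) dθ = (1/(2*pi)) · (-16*pi*(1 + pi**2)) = -8*pi**2 - 8.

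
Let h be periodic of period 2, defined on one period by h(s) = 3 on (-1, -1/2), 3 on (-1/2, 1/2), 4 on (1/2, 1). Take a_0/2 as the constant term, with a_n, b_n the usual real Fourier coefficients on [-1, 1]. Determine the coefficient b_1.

1/pi

b_1 = ∫_{-1}^{1} h(s) sin(pi*s) ds.
Split the integral at the breakpoints.
Directly, an antiderivative of (3) sin(pi*s) is -3*cos(pi*s)/pi; evaluating from -1 to -1/2: ∫_{-1}^{-1/2} (3) sin(pi*s) ds = (0) - (3/pi) = -3/pi.
Directly, an antiderivative of (3) sin(pi*s) is -3*cos(pi*s)/pi; evaluating from -1/2 to 1/2: ∫_{-1/2}^{1/2} (3) sin(pi*s) ds = (0) - (0) = 0.
Directly, an antiderivative of (4) sin(pi*s) is -4*cos(pi*s)/pi; evaluating from 1/2 to 1: ∫_{1/2}^{1} (4) sin(pi*s) ds = (4/pi) - (0) = 4/pi.
Summing the pieces gives b_1 = 1/pi.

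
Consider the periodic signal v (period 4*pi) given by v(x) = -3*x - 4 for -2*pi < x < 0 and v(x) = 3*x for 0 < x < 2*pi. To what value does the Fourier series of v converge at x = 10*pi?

-2 + 6*pi

x = 10*pi differs from x = 2*pi by 2 full period(s), and the series is 4*pi-periodic.
At x = 2*pi the one-sided limits are v(2*pi^-) = 6*pi and v(2*pi^+) = -4 + 6*pi.
By Dirichlet's theorem the series converges to their average, [(6*pi) + (-4 + 6*pi)]/2 = -2 + 6*pi.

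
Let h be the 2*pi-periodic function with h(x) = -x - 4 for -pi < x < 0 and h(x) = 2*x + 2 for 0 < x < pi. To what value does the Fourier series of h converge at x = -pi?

x = -pi differs from x = pi by -1 full period(s), and the series is 2*pi-periodic.
At x = pi the one-sided limits are h(pi^-) = 2 + 2*pi and h(pi^+) = -4 + pi.
By Dirichlet's theorem the series converges to their average, [(2 + 2*pi) + (-4 + pi)]/2 = -1 + 3*pi/2.

-1 + 3*pi/2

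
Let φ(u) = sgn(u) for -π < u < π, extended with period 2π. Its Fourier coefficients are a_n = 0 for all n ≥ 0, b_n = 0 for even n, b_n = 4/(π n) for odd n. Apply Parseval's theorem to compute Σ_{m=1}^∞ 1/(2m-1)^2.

pi**2/8

Parseval: Σ b_n^2 = (1/π) ∫_{-π}^{π} φ(u)^2 du = 2.
Only odd n contribute, with b_n^2 = 16/(π^2 n^2), so Σ_{m≥1} 1/(2m-1)^2 = π^2·(2)/16 = pi**2/8.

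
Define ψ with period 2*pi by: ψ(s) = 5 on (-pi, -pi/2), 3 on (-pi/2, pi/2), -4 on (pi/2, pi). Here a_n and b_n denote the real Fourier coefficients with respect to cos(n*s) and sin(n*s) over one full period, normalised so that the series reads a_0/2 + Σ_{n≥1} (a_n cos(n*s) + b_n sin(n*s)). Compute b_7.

b_7 = 1/pi ∫_{-pi}^{pi} ψ(s) sin(7*s) ds.
Split the integral at the breakpoints.
Directly, an antiderivative of (5) sin(7*s) is -5*cos(7*s)/7; evaluating from -pi to -pi/2: ∫_{-pi}^{-pi/2} (5) sin(7*s) ds = (0) - (5/7) = -5/7.
Directly, an antiderivative of (3) sin(7*s) is -3*cos(7*s)/7; evaluating from -pi/2 to pi/2: ∫_{-pi/2}^{pi/2} (3) sin(7*s) ds = (0) - (0) = 0.
Directly, an antiderivative of (-4) sin(7*s) is 4*cos(7*s)/7; evaluating from pi/2 to pi: ∫_{pi/2}^{pi} (-4) sin(7*s) ds = (-4/7) - (0) = -4/7.
Summing the pieces and multiplying by (1/pi) gives b_7 = -9/(7*pi).

-9/(7*pi)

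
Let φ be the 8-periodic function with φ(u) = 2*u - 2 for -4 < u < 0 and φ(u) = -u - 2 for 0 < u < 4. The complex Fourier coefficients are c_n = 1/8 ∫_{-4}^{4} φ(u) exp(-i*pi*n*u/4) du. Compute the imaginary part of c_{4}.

Since φ is real-valued, Im(c_{4}) = -1/8 ∫_{-4}^{4} φ(u) sin(pi*u) du = -b_{4}/2.
Split the integral at the breakpoints.
Integrating by parts (boundary term plus one more integral), an antiderivative of (2*u - 2) sin(pi*u) is -2*u*cos(pi*u)/pi + 2*sin(pi*u)/pi**2 + 2*cos(pi*u)/pi; evaluating from -4 to 0: ∫_{-4}^{0} (2*u - 2) sin(pi*u) du = (2/pi) - (10/pi) = -8/pi.
Integrating by parts (boundary term plus one more integral), an antiderivative of (-u - 2) sin(pi*u) is u*cos(pi*u)/pi - sin(pi*u)/pi**2 + 2*cos(pi*u)/pi; evaluating from 0 to 4: ∫_{0}^{4} (-u - 2) sin(pi*u) du = (6/pi) - (2/pi) = 4/pi.
So ∫_{-4}^{4} φ(u) sin(pi*u) du = -4/pi.
Hence Im(c_{4}) = (-1/8)·(-4/pi) = 1/(2*pi).

1/(2*pi)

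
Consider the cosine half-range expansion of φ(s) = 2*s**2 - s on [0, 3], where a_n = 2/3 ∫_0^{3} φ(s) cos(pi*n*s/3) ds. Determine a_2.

18/pi**2

a_2 = 2/3 ∫_0^{3} (2*s**2 - s) cos(2*pi*s/3) ds.
Integrating by parts twice (tabular method), an antiderivative of (2*s**2 - s) cos(2*pi*s/3) is 3*s**2*sin(2*pi*s/3)/pi - 3*s*sin(2*pi*s/3)/(2*pi) + 9*s*cos(2*pi*s/3)/pi**2 - 27*sin(2*pi*s/3)/(2*pi**3) - 9*cos(2*pi*s/3)/(4*pi**2); evaluating from 0 to 3: ∫_{0}^{3} (2*s**2 - s) cos(2*pi*s/3) ds = (99/(4*pi**2)) - (-9/(4*pi**2)) = 27/pi**2.
Hence a_2 = (2/3)·(27/pi**2) = 18/pi**2.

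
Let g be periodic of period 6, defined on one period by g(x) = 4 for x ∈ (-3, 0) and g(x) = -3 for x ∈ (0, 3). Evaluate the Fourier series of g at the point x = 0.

At x = 0 the one-sided limits are g(0^-) = 4 and g(0^+) = -3.
By Dirichlet's theorem the series converges to their average, [(4) + (-3)]/2 = 1/2.

1/2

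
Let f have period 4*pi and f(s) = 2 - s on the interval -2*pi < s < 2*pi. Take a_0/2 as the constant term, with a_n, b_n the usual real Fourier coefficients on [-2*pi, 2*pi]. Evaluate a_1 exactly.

a_1 = (1/(2*pi)) ∫_{-2*pi}^{2*pi} f(s) cos(s/2) ds.
Integrating by parts (boundary term plus one more integral), an antiderivative of (2 - s) cos(s/2) is -2*s*sin(s/2) + 4*sin(s/2) - 4*cos(s/2); evaluating from -2*pi to 2*pi: ∫_{-2*pi}^{2*pi} (2 - s) cos(s/2) ds = (4) - (4) = 0.
Hence a_1 = (1/(2*pi))·(0) = 0.

0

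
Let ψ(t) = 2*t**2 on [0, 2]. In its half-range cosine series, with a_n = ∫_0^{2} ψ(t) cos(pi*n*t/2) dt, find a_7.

a_7 = ∫_0^{2} (2*t**2) cos(7*pi*t/2) dt.
Integrating by parts twice (tabular method), an antiderivative of (2*t**2) cos(7*pi*t/2) is 4*t**2*sin(7*pi*t/2)/(7*pi) + 16*t*cos(7*pi*t/2)/(49*pi**2) - 32*sin(7*pi*t/2)/(343*pi**3); evaluating from 0 to 2: ∫_{0}^{2} (2*t**2) cos(7*pi*t/2) dt = (-32/(49*pi**2)) - (0) = -32/(49*pi**2).
Hence a_7 = -32/(49*pi**2).

-32/(49*pi**2)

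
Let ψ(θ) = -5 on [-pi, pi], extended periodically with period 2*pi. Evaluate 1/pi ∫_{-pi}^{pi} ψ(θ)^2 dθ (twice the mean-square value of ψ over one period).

1/pi ∫_{-pi}^{pi} ψ(θ)^2 dθ = 1/pi · (50*pi) = 50.

50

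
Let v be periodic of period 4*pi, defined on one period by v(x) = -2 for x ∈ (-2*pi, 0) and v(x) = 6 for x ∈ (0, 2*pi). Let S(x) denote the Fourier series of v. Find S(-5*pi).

-2

x = -5*pi differs from x = -pi by -1 full period(s), and the series is 4*pi-periodic.
v is continuous at x = -pi with value -2, so the series converges to -2 there.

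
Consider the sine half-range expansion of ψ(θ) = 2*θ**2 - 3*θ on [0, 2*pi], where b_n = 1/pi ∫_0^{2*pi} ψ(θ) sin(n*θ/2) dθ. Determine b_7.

b_7 = 1/pi ∫_0^{2*pi} (2*θ**2 - 3*θ) sin(7*θ/2) dθ.
Integrating by parts twice (tabular method), an antiderivative of (2*θ**2 - 3*θ) sin(7*θ/2) is -4*θ**2*cos(7*θ/2)/7 + 16*θ*sin(7*θ/2)/49 + 6*θ*cos(7*θ/2)/7 - 12*sin(7*θ/2)/49 + 32*cos(7*θ/2)/343; evaluating from 0 to 2*pi: ∫_{0}^{2*pi} (2*θ**2 - 3*θ) sin(7*θ/2) dθ = (-12*pi/7 - 32/343 + 16*pi**2/7) - (32/343) = -12*pi/7 - 64/343 + 16*pi**2/7.
Hence b_7 = (1/pi)·(-12*pi/7 - 64/343 + 16*pi**2/7) = 4*(-147*pi - 16 + 196*pi**2)/(343*pi).

4*(-147*pi - 16 + 196*pi**2)/(343*pi)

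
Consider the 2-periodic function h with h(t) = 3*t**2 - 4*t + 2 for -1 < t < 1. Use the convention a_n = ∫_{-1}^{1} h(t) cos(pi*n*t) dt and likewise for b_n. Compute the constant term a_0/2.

a_0 = ∫_{-1}^{1} h(t) dt = 6.
So the constant term a_0/2 = 3.

3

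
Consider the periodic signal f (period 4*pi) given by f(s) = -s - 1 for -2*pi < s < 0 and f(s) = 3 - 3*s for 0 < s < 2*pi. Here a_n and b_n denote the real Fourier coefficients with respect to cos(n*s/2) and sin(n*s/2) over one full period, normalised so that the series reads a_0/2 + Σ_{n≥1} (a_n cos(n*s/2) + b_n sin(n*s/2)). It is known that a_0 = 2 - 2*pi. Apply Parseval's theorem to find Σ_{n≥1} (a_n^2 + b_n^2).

-16*pi + 8 + 34*pi**2/3

Parseval: a_0^2/2 + Σ_{n≥1} (a_n^2+b_n^2) = (1/(2*pi)) ∫_{-2*pi}^{2*pi} f(s)^2 ds = -20*pi + 10 + 40*pi**2/3.
Subtract a_0^2/2 = 2*(1 - pi)**2: Σ (a_n^2+b_n^2) = -16*pi + 8 + 34*pi**2/3.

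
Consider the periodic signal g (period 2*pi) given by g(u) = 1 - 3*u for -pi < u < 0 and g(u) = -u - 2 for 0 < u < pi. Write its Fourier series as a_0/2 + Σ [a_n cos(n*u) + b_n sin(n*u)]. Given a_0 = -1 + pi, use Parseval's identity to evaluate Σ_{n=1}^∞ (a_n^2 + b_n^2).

Parseval: a_0^2/2 + Σ_{n≥1} (a_n^2+b_n^2) = 1/pi ∫_{-pi}^{pi} g(u)^2 du = 5 + 5*pi + 10*pi**2/3.
Subtract a_0^2/2 = (1 - pi)**2/2: Σ (a_n^2+b_n^2) = 9/2 + 6*pi + 17*pi**2/6.

9/2 + 6*pi + 17*pi**2/6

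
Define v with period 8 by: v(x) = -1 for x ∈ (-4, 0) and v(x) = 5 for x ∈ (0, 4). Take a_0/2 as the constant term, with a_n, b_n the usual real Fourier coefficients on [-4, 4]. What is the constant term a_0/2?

2

a_0 = 1/4 ∫_{-4}^{4} v(x) dx = 1/4 · (16) = 4.
So the constant term a_0/2 = 2.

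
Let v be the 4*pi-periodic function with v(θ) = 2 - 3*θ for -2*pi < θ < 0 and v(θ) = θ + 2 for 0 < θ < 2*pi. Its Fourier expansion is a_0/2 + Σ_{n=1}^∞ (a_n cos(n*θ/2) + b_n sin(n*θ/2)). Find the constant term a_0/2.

2 + 2*pi

a_0 = (1/(2*pi)) ∫_{-2*pi}^{2*pi} v(θ) dθ = (1/(2*pi)) · (8*pi*(1 + pi)) = 4 + 4*pi.
So the constant term a_0/2 = 2 + 2*pi.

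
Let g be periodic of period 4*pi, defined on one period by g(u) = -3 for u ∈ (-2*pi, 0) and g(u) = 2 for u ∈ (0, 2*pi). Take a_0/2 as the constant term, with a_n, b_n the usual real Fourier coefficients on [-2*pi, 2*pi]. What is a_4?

0

a_4 = (1/(2*pi)) ∫_{-2*pi}^{2*pi} g(u) cos(2*u) du.
Split the integral at the breakpoints.
Directly, an antiderivative of (-3) cos(2*u) is -3*sin(2*u)/2; evaluating from -2*pi to 0: ∫_{-2*pi}^{0} (-3) cos(2*u) du = (0) - (0) = 0.
Directly, an antiderivative of (2) cos(2*u) is sin(2*u); evaluating from 0 to 2*pi: ∫_{0}^{2*pi} (2) cos(2*u) du = (0) - (0) = 0.
Summing the pieces and multiplying by (1/(2*pi)) gives a_4 = 0.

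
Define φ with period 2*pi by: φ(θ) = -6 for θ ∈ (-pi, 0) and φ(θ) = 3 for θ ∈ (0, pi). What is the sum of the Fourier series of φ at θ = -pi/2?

φ is continuous at θ = -pi/2 with value -6, so the series converges to -6 there.

-6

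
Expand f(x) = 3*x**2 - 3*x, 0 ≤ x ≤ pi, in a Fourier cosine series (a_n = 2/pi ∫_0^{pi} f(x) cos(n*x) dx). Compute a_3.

a_3 = 2/pi ∫_0^{pi} (3*x**2 - 3*x) cos(3*x) dx.
Integrating by parts twice (tabular method), an antiderivative of (3*x**2 - 3*x) cos(3*x) is x**2*sin(3*x) - x*sin(3*x) + 2*x*cos(3*x)/3 - 2*sin(3*x)/9 - cos(3*x)/3; evaluating from 0 to pi: ∫_{0}^{pi} (3*x**2 - 3*x) cos(3*x) dx = (1/3 - 2*pi/3) - (-1/3) = 2/3 - 2*pi/3.
Hence a_3 = (2/pi)·(2/3 - 2*pi/3) = 4*(1 - pi)/(3*pi).

4*(1 - pi)/(3*pi)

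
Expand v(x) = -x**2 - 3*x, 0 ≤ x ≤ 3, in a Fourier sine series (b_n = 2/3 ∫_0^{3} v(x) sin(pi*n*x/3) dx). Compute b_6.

b_6 = 2/3 ∫_0^{3} (-x**2 - 3*x) sin(2*pi*x) dx.
Integrating by parts twice (tabular method), an antiderivative of (-x**2 - 3*x) sin(2*pi*x) is x**2*cos(2*pi*x)/(2*pi) - x*sin(2*pi*x)/(2*pi**2) + 3*x*cos(2*pi*x)/(2*pi) - 3*sin(2*pi*x)/(4*pi**2) - cos(2*pi*x)/(4*pi**3); evaluating from 0 to 3: ∫_{0}^{3} (-x**2 - 3*x) sin(2*pi*x) dx = (-1/(4*pi**3) + 9/pi) - (-1/(4*pi**3)) = 9/pi.
Hence b_6 = (2/3)·(9/pi) = 6/pi.

6/pi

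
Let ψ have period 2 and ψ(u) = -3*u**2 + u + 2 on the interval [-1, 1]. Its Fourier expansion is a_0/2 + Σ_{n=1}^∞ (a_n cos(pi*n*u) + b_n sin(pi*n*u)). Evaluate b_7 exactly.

2/(7*pi)

b_7 = ∫_{-1}^{1} ψ(u) sin(7*pi*u) du.
Integrating by parts twice (tabular method), an antiderivative of (-3*u**2 + u + 2) sin(7*pi*u) is 3*u**2*cos(7*pi*u)/(7*pi) - 6*u*sin(7*pi*u)/(49*pi**2) - u*cos(7*pi*u)/(7*pi) + sin(7*pi*u)/(49*pi**2) - 2*cos(7*pi*u)/(7*pi) - 6*cos(7*pi*u)/(343*pi**3); evaluating from -1 to 1: ∫_{-1}^{1} (-3*u**2 + u + 2) sin(7*pi*u) du = (6/(343*pi**3)) - (2*(3 - 49*pi**2)/(343*pi**3)) = 2/(7*pi).
Hence b_7 = 2/(7*pi).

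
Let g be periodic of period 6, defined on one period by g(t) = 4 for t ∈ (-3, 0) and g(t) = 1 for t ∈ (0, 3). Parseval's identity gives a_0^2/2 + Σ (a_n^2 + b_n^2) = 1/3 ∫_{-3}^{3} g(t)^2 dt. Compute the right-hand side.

17

1/3 ∫_{-3}^{3} g(t)^2 dt = 1/3 · (51) = 17.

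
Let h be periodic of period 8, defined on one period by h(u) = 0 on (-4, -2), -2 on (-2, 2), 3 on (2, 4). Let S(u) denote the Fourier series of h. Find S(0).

-2

h is continuous at u = 0 with value -2, so the series converges to -2 there.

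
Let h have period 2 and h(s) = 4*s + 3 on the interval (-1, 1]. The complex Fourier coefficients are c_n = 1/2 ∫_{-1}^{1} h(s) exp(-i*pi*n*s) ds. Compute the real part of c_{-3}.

Since h is real-valued, Re(c_{-3}) = 1/2 ∫_{-1}^{1} h(s) cos(-3*pi*s) ds = a_{3}/2.
Integrating by parts (boundary term plus one more integral), an antiderivative of (4*s + 3) cos(-3*pi*s) is 4*s*sin(3*pi*s)/(3*pi) + sin(3*pi*s)/pi + 4*cos(3*pi*s)/(9*pi**2); evaluating from -1 to 1: ∫_{-1}^{1} (4*s + 3) cos(-3*pi*s) ds = (-4/(9*pi**2)) - (-4/(9*pi**2)) = 0.
Hence Re(c_{-3}) = (1/2)·(0) = 0.

0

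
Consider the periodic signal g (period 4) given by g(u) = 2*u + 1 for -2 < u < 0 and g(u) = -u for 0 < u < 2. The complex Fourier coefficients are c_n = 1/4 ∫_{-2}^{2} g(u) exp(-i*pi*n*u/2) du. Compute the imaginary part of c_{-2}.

-1/(2*pi)

Since g is real-valued, Im(c_{-2}) = -1/4 ∫_{-2}^{2} g(u) sin(-pi*u) du = b_{2}/2.
Split the integral at the breakpoints.
Integrating by parts (boundary term plus one more integral), an antiderivative of (2*u + 1) sin(-pi*u) is 2*u*cos(pi*u)/pi - 2*sin(pi*u)/pi**2 + cos(pi*u)/pi; evaluating from -2 to 0: ∫_{-2}^{0} (2*u + 1) sin(-pi*u) du = (1/pi) - (-3/pi) = 4/pi.
Integrating by parts (boundary term plus one more integral), an antiderivative of (-u) sin(-pi*u) is -u*cos(pi*u)/pi + sin(pi*u)/pi**2; evaluating from 0 to 2: ∫_{0}^{2} (-u) sin(-pi*u) du = (-2/pi) - (0) = -2/pi.
So ∫_{-2}^{2} g(u) sin(-pi*u) du = 2/pi.
Hence Im(c_{-2}) = (-1/4)·(2/pi) = -1/(2*pi).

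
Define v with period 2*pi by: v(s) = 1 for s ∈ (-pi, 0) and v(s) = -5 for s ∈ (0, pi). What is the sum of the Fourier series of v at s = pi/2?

v is continuous at s = pi/2 with value -5, so the series converges to -5 there.

-5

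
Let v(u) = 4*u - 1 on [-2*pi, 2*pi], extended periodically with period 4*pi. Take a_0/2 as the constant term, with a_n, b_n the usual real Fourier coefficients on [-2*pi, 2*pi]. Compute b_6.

b_6 = (1/(2*pi)) ∫_{-2*pi}^{2*pi} v(u) sin(3*u) du.
Integrating by parts (boundary term plus one more integral), an antiderivative of (4*u - 1) sin(3*u) is -4*u*cos(3*u)/3 + 4*sin(3*u)/9 + cos(3*u)/3; evaluating from -2*pi to 2*pi: ∫_{-2*pi}^{2*pi} (4*u - 1) sin(3*u) du = (1/3 - 8*pi/3) - (1/3 + 8*pi/3) = -16*pi/3.
Hence b_6 = (1/(2*pi))·(-16*pi/3) = -8/3.

-8/3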